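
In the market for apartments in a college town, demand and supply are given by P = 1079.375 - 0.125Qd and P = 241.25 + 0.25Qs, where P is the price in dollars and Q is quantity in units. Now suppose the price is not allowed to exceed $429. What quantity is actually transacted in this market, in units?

751

Rearranging demand gives Qd = 8635 - 8P; rearranging supply gives Qs = 4P - 965. Without the control the market clears where 8635 - 8P = 4P - 965, i.e. P* = 800 and Q* = 2235.
The ceiling of 429 is below the equilibrium price 800, so it binds.
At P = 429: Qd = 8635 - 8·429 = 5203 and Qs = 4·429 - 965 = 751.
The quantity actually transacted is the short side, supply: 751.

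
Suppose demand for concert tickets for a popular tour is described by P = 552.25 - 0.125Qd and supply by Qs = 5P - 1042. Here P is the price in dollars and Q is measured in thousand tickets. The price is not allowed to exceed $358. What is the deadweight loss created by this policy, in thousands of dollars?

15616.25

Rearranging demand gives Qd = 4418 - 8P. Setting quantity demanded equal to quantity supplied, 4418 - 8P = 5P - 1042, gives P* = 420 and Q* = 1058.
Since 358 < 420, the ceiling is binding.
At P = 358: Qd = 4418 - 8·358 = 1554 and Qs = 5·358 - 1042 = 748.
Quantity traded falls to 748. At Q = 748 the demand price is (4418 - 748)/8 = 458.75 and the supply price is (1042 + 748)/5 = 358.
Deadweight loss = ½ · (458.75 - 358) · (1058 - 748) = ½ · 100.75 · 310 = 15616.25.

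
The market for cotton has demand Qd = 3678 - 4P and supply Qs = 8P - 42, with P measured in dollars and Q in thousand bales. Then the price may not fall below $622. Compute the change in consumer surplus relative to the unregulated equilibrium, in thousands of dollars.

Without the control the market clears where 3678 - 4P = 8P - 42, i.e. P* = 310 and Q* = 2438.
Because the floor (622) lies above the market-clearing price, it is binding.
At P = 622: Qd = 3678 - 4·622 = 1190 and Qs = 8·622 - 42 = 4934.
Consumer surplus without the control is ½ · (919.5 - 310) · 2438 = 742980.5.
With the floor, consumers buy 1190 units at 622, so CS = ½ · (919.5 - 622) · 1190 = 177012.5.
Change in consumer surplus = 177012.5 - 742980.5 = -565968.

-565968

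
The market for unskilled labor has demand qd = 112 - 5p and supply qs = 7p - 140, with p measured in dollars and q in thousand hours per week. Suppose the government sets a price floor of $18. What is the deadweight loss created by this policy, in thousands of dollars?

In a free market, 112 - 5p = 7p - 140 gives the equilibrium p* = 21, q* = 7.
The floor of 18 is below the equilibrium price 21, so it is not binding; the market clears at p* = 21, q* = 7.
Since the control does not bind, no trades are prevented and deadweight loss is zero.

0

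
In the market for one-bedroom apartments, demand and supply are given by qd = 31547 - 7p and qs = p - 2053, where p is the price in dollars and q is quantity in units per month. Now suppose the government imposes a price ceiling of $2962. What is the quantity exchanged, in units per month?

In a free market, 31547 - 7p = p - 2053 gives the equilibrium p* = 4200, q* = 2147.
Because the ceiling (2962) lies below the market-clearing price, it is binding.
At p = 2962: qd = 31547 - 7·2962 = 10813 and qs = 2962 - 2053 = 909.
The quantity actually transacted is the short side, supply: 909.

909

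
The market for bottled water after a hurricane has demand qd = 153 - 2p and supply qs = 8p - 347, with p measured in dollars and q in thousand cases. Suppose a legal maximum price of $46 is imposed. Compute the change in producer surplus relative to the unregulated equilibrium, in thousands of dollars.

In a free market, 153 - 2p = 8p - 347 gives the equilibrium p* = 50, q* = 53.
Because the ceiling (46) lies below the market-clearing price, it is binding.
At p = 46: qd = 153 - 2·46 = 61 and qs = 8·46 - 347 = 21.
Producer surplus without the control is ½ · (50 - 43.375) · 53 = 175.5625.
With the ceiling, producers sell 21 units at 46, so PS = ½ · (46 - 43.375) · 21 = 27.5625.
Change in producer surplus = 27.5625 - 175.5625 = -148.

-148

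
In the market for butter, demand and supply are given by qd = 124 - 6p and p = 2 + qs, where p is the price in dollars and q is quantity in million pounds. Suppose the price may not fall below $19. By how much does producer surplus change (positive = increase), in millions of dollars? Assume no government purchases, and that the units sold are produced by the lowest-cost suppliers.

-8

Rearranging supply gives qs = p - 2. Without the control the market clears where 124 - 6p = p - 2, i.e. p* = 18 and q* = 16.
The floor of 19 is above the equilibrium price 18, so it binds.
At p = 19: qd = 124 - 6·19 = 10 and qs = 19 - 2 = 17.
Producer surplus without the control is ½ · (18 - 2) · 16 = 128.
With the floor, 10 units are sold at 19. The supply price at q = 10 is 12, so PS = ½ · [(19 - 2) + (19 - 12)] · 10 = 120.
Change in producer surplus = 120 - 128 = -8.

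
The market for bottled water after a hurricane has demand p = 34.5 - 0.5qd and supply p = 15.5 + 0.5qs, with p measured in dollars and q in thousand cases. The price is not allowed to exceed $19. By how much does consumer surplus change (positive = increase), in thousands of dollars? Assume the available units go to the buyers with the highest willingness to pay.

6

Rearranging demand gives qd = 69 - 2p; rearranging supply gives qs = 2p - 31. Equilibrium: 69 - 2p = 2p - 31, so 100 = 4p and p* = 25, q* = 19.
Since 19 < 25, the ceiling is binding.
At p = 19: qd = 69 - 2·19 = 31 and qs = 2·19 - 31 = 7.
Consumer surplus without the control is ½ · (34.5 - 25) · 19 = 90.25.
With the ceiling, 7 units are sold at 19 (assume they go to the highest-value buyers). The demand price at q = 7 is 31, so CS = ½ · [(34.5 - 19) + (31 - 19)] · 7 = 96.25.
Change in consumer surplus = 96.25 - 90.25 = 6.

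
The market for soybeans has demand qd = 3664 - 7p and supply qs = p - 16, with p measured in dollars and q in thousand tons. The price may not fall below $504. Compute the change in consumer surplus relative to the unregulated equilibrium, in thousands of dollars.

-12760

Equilibrium: 3664 - 7p = p - 16, so 3680 = 8p and p* = 460, q* = 444.
Because the floor (504) lies above the market-clearing price, it is binding.
At p = 504: qd = 3664 - 7·504 = 136 and qs = 504 - 16 = 488.
Consumer surplus without the control is ½ · (3664/7 - 460) · 444 = 98568/7.
With the floor, consumers buy 136 units at 504, so CS = ½ · (3664/7 - 504) · 136 = 9248/7.
Change in consumer surplus = 9248/7 - 98568/7 = -12760.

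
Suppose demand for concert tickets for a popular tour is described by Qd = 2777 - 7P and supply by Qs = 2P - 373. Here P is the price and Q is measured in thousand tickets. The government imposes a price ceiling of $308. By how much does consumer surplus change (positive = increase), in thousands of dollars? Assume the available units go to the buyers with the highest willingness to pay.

Setting quantity demanded equal to quantity supplied, 2777 - 7P = 2P - 373, gives P* = 350 and Q* = 327.
Since 308 < 350, the ceiling is binding.
At P = 308: Qd = 2777 - 7·308 = 621 and Qs = 2·308 - 373 = 243.
Consumer surplus without the control is ½ · (2777/7 - 350) · 327 = 106929/14.
With the ceiling, 243 units are sold at 308 (assume they go to the highest-value buyers). The demand price at Q = 243 is 362, so CS = ½ · [(2777/7 - 308) + (362 - 308)] · 243 = 242757/14.
Change in consumer surplus = 242757/14 - 106929/14 = 9702.

9702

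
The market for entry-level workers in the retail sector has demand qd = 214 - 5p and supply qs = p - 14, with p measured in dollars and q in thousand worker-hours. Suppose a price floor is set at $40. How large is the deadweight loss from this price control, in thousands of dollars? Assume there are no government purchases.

60

Without the control the market clears where 214 - 5p = p - 14, i.e. p* = 38 and q* = 24.
The floor of 40 is above the equilibrium price 38, so it binds.
At p = 40: qd = 214 - 5·40 = 14 and qs = 40 - 14 = 26.
Quantity traded falls to 14. At q = 14 the demand price is (214 - 14)/5 = 40 and the supply price is 14 + 14 = 28.
Deadweight loss = ½ · (40 - 28) · (24 - 14) = ½ · 12 · 10 = 60.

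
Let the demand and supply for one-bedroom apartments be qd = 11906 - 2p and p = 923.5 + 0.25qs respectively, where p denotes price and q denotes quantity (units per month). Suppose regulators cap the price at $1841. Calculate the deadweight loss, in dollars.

Rearranging supply gives qs = 4p - 3694. Equilibrium: 11906 - 2p = 4p - 3694, so 15600 = 6p and p* = 2600, q* = 6706.
The ceiling of 1841 is below the equilibrium price 2600, so it binds.
At p = 1841: qd = 11906 - 2·1841 = 8224 and qs = 4·1841 - 3694 = 3670.
Quantity traded falls to 3670. At q = 3670 the demand price is (11906 - 3670)/2 = 4118 and the supply price is (3694 + 3670)/4 = 1841.
Deadweight loss = ½ · (4118 - 1841) · (6706 - 3670) = ½ · 2277 · 3036 = 3456486.

3456486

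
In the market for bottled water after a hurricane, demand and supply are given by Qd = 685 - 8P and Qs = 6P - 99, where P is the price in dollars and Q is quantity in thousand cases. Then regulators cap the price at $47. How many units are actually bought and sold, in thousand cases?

Without the control the market clears where 685 - 8P = 6P - 99, i.e. P* = 56 and Q* = 237.
Since 47 < 56, the ceiling is binding.
At P = 47: Qd = 685 - 8·47 = 309 and Qs = 6·47 - 99 = 183.
The quantity actually transacted is the short side, supply: 183.

183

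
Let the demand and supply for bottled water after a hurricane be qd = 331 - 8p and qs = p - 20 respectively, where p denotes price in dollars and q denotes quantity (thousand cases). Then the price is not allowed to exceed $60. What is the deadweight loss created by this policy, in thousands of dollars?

Without the control the market clears where 331 - 8p = p - 20, i.e. p* = 39 and q* = 19.
Since 60 is above p* = 39, the ceiling does not bind and the free-market outcome prevails.
Since the control does not bind, no trades are prevented and deadweight loss is zero.

0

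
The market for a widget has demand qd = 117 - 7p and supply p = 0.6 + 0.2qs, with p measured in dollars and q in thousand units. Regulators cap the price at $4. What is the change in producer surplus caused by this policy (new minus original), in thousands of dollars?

-192

Rearranging supply gives qs = 5p - 3. Without the control the market clears where 117 - 7p = 5p - 3, i.e. p* = 10 and q* = 47.
Because the ceiling (4) lies below the market-clearing price, it is binding.
At p = 4: qd = 117 - 7·4 = 89 and qs = 5·4 - 3 = 17.
Producer surplus without the control is ½ · (10 - 0.6) · 47 = 220.9.
With the ceiling, producers sell 17 units at 4, so PS = ½ · (4 - 0.6) · 17 = 28.9.
Change in producer surplus = 28.9 - 220.9 = -192.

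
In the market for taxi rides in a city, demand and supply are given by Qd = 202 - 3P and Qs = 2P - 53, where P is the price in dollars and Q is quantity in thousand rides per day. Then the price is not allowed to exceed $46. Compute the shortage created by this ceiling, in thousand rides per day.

25

Setting quantity demanded equal to quantity supplied, 202 - 3P = 2P - 53, gives P* = 51 and Q* = 49.
Since 46 < 51, the ceiling is binding.
At P = 46: Qd = 202 - 3·46 = 64 and Qs = 2·46 - 53 = 39.
Shortage = Qd - Qs = 64 - 39 = 25.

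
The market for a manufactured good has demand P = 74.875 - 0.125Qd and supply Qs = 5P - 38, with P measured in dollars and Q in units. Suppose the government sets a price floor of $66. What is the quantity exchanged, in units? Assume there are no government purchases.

Rearranging demand gives Qd = 599 - 8P. Without the control the market clears where 599 - 8P = 5P - 38, i.e. P* = 49 and Q* = 207.
The floor of 66 is above the equilibrium price 49, so it binds.
At P = 66: Qd = 599 - 8·66 = 71 and Qs = 5·66 - 38 = 292.
The quantity actually transacted is the short side, demand: 71.

71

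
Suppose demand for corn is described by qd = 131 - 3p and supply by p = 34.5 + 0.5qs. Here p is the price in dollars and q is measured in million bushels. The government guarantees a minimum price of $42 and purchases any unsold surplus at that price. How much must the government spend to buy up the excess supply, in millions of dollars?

Rearranging supply gives qs = 2p - 69. Setting quantity demanded equal to quantity supplied, 131 - 3p = 2p - 69, gives p* = 40 and q* = 11.
Because the floor (42) lies above the market-clearing price, it is binding.
At p = 42: qd = 131 - 3·42 = 5 and qs = 2·42 - 69 = 15.
Surplus = qs - qd = 10.
Government expenditure = surplus × support price = 10 × 42 = 420.

420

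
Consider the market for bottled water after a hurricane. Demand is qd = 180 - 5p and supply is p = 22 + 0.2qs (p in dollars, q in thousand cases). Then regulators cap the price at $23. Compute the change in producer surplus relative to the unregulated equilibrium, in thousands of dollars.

Rearranging supply gives qs = 5p - 110. Setting quantity demanded equal to quantity supplied, 180 - 5p = 5p - 110, gives p* = 29 and q* = 35.
Because the ceiling (23) lies below the market-clearing price, it is binding.
At p = 23: qd = 180 - 5·23 = 65 and qs = 5·23 - 110 = 5.
Producer surplus without the control is ½ · (29 - 22) · 35 = 122.5.
With the ceiling, producers sell 5 units at 23, so PS = ½ · (23 - 22) · 5 = 2.5.
Change in producer surplus = 2.5 - 122.5 = -120.

-120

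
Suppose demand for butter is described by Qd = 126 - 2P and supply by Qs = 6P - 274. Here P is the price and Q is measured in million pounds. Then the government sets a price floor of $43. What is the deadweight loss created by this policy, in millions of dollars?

In a free market, 126 - 2P = 6P - 274 gives the equilibrium P* = 50, Q* = 26.
Since 43 is below P* = 50, the floor does not bind and the free-market outcome prevails.
Since the control does not bind, no trades are prevented and deadweight loss is zero.

0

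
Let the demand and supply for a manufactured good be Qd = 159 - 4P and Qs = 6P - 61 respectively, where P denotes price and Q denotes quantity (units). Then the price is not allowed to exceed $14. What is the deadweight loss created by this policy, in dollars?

Setting quantity demanded equal to quantity supplied, 159 - 4P = 6P - 61, gives P* = 22 and Q* = 71.
The ceiling of 14 is below the equilibrium price 22, so it binds.
At P = 14: Qd = 159 - 4·14 = 103 and Qs = 6·14 - 61 = 23.
Quantity traded falls to 23. At Q = 23 the demand price is (159 - 23)/4 = 34 and the supply price is (61 + 23)/6 = 14.
Deadweight loss = ½ · (34 - 14) · (71 - 23) = ½ · 20 · 48 = 480.

480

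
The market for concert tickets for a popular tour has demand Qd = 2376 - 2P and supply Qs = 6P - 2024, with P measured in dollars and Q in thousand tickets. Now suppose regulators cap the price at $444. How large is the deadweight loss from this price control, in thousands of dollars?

Equilibrium: 2376 - 2P = 6P - 2024, so 4400 = 8P and P* = 550, Q* = 1276.
Since 444 < 550, the ceiling is binding.
At P = 444: Qd = 2376 - 2·444 = 1488 and Qs = 6·444 - 2024 = 640.
Quantity traded falls to 640. At Q = 640 the demand price is (2376 - 640)/2 = 868 and the supply price is (2024 + 640)/6 = 444.
Deadweight loss = ½ · (868 - 444) · (1276 - 640) = ½ · 424 · 636 = 134832.

134832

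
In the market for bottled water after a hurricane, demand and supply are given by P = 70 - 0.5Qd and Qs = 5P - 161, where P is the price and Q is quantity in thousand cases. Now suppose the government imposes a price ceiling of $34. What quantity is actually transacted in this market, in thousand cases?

9

Rearranging demand gives Qd = 140 - 2P. Setting quantity demanded equal to quantity supplied, 140 - 2P = 5P - 161, gives P* = 43 and Q* = 54.
Since 34 < 43, the ceiling is binding.
At P = 34: Qd = 140 - 2·34 = 72 and Qs = 5·34 - 161 = 9.
The quantity actually transacted is the short side, supply: 9.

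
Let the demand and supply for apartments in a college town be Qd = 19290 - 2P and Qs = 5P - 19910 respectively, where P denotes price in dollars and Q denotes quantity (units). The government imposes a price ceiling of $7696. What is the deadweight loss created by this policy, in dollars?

0

Setting quantity demanded equal to quantity supplied, 19290 - 2P = 5P - 19910, gives P* = 5600 and Q* = 8090.
Since 7696 is above P* = 5600, the ceiling does not bind and the free-market outcome prevails.
Since the control does not bind, no trades are prevented and deadweight loss is zero.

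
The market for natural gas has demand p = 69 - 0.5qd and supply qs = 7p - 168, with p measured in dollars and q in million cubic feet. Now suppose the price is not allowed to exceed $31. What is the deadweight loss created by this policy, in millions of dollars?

141.75

Rearranging demand gives qd = 138 - 2p. Equilibrium: 138 - 2p = 7p - 168, so 306 = 9p and p* = 34, q* = 70.
Since 31 < 34, the ceiling is binding.
At p = 31: qd = 138 - 2·31 = 76 and qs = 7·31 - 168 = 49.
Quantity traded falls to 49. At q = 49 the demand price is (138 - 49)/2 = 44.5 and the supply price is (168 + 49)/7 = 31.
Deadweight loss = ½ · (44.5 - 31) · (70 - 49) = ½ · 13.5 · 21 = 141.75.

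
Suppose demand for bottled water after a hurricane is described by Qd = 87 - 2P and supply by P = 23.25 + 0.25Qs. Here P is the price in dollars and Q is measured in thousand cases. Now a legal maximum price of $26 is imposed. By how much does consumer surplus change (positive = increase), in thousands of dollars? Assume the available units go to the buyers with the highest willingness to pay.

Rearranging supply gives Qs = 4P - 93. Without the control the market clears where 87 - 2P = 4P - 93, i.e. P* = 30 and Q* = 27.
Since 26 < 30, the ceiling is binding.
At P = 26: Qd = 87 - 2·26 = 35 and Qs = 4·26 - 93 = 11.
Consumer surplus without the control is ½ · (43.5 - 30) · 27 = 182.25.
With the ceiling, 11 units are sold at 26 (assume they go to the highest-value buyers). The demand price at Q = 11 is 38, so CS = ½ · [(43.5 - 26) + (38 - 26)] · 11 = 162.25.
Change in consumer surplus = 162.25 - 182.25 = -20.

-20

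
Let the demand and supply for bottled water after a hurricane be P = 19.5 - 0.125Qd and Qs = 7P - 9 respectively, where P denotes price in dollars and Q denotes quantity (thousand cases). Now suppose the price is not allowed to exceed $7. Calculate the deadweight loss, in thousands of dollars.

Rearranging demand gives Qd = 156 - 8P. Without the control the market clears where 156 - 8P = 7P - 9, i.e. P* = 11 and Q* = 68.
Since 7 < 11, the ceiling is binding.
At P = 7: Qd = 156 - 8·7 = 100 and Qs = 7·7 - 9 = 40.
Quantity traded falls to 40. At Q = 40 the demand price is (156 - 40)/8 = 14.5 and the supply price is (9 + 40)/7 = 7.
Deadweight loss = ½ · (14.5 - 7) · (68 - 40) = ½ · 7.5 · 28 = 105.

105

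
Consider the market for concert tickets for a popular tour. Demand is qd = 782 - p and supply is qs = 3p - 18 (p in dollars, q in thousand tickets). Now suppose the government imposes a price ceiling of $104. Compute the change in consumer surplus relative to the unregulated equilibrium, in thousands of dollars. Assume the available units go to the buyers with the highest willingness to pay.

-13248

Equilibrium: 782 - p = 3p - 18, so 800 = 4p and p* = 200, q* = 582.
Since 104 < 200, the ceiling is binding.
At p = 104: qd = 782 - 104 = 678 and qs = 3·104 - 18 = 294.
Consumer surplus without the control is ½ · (782 - 200) · 582 = 169362.
With the ceiling, 294 units are sold at 104 (assume they go to the highest-value buyers). The demand price at q = 294 is 488, so CS = ½ · [(782 - 104) + (488 - 104)] · 294 = 156114.
Change in consumer surplus = 156114 - 169362 = -13248.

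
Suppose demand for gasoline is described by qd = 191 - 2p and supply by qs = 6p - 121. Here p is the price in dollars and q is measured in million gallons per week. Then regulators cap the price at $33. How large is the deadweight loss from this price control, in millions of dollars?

432

Without the control the market clears where 191 - 2p = 6p - 121, i.e. p* = 39 and q* = 113.
The ceiling of 33 is below the equilibrium price 39, so it binds.
At p = 33: qd = 191 - 2·33 = 125 and qs = 6·33 - 121 = 77.
Quantity traded falls to 77. At q = 77 the demand price is (191 - 77)/2 = 57 and the supply price is (121 + 77)/6 = 33.
Deadweight loss = ½ · (57 - 33) · (113 - 77) = ½ · 24 · 36 = 432.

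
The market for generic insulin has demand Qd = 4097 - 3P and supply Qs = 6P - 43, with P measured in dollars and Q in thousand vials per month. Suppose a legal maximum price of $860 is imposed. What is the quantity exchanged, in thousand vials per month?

2717

Without the control the market clears where 4097 - 3P = 6P - 43, i.e. P* = 460 and Q* = 2717.
The ceiling of 860 is above the equilibrium price 460, so it is not binding; the market clears at P* = 460, Q* = 2717.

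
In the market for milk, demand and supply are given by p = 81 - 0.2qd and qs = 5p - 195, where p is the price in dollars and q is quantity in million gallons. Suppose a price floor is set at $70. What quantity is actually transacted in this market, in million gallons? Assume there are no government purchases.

55

Rearranging demand gives qd = 405 - 5p. Equilibrium: 405 - 5p = 5p - 195, so 600 = 10p and p* = 60, q* = 105.
Since 70 > 60, the floor is binding.
At p = 70: qd = 405 - 5·70 = 55 and qs = 5·70 - 195 = 155.
The quantity actually transacted is the short side, demand: 55.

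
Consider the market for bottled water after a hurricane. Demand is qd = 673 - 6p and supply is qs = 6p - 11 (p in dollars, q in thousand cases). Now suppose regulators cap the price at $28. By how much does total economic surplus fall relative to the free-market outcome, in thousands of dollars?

In a free market, 673 - 6p = 6p - 11 gives the equilibrium p* = 57, q* = 331.
Because the ceiling (28) lies below the market-clearing price, it is binding.
At p = 28: qd = 673 - 6·28 = 505 and qs = 6·28 - 11 = 157.
Quantity traded falls to 157. At q = 157 the demand price is (673 - 157)/6 = 86 and the supply price is (11 + 157)/6 = 28.
Deadweight loss = ½ · (86 - 28) · (331 - 157) = ½ · 58 · 174 = 5046.

5046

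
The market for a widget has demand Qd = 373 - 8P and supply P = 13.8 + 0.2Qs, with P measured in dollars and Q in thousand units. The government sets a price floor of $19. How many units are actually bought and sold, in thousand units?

101

Rearranging supply gives Qs = 5P - 69. Setting quantity demanded equal to quantity supplied, 373 - 8P = 5P - 69, gives P* = 34 and Q* = 101.
Since 19 is below P* = 34, the floor does not bind and the free-market outcome prevails.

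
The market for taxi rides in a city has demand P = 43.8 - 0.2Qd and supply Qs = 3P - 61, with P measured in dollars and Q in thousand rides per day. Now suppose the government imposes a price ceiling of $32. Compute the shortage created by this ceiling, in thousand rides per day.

Rearranging demand gives Qd = 219 - 5P. In a free market, 219 - 5P = 3P - 61 gives the equilibrium P* = 35, Q* = 44.
The ceiling of 32 is below the equilibrium price 35, so it binds.
At P = 32: Qd = 219 - 5·32 = 59 and Qs = 3·32 - 61 = 35.
Shortage = Qd - Qs = 59 - 35 = 24.

24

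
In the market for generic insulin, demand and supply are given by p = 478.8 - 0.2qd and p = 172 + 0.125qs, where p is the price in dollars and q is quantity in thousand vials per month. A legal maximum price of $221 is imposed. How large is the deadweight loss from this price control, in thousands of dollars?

Rearranging demand gives qd = 2394 - 5p; rearranging supply gives qs = 8p - 1376. Without the control the market clears where 2394 - 5p = 8p - 1376, i.e. p* = 290 and q* = 944.
The ceiling of 221 is below the equilibrium price 290, so it binds.
At p = 221: qd = 2394 - 5·221 = 1289 and qs = 8·221 - 1376 = 392.
Quantity traded falls to 392. At q = 392 the demand price is (2394 - 392)/5 = 400.4 and the supply price is (1376 + 392)/8 = 221.
Deadweight loss = ½ · (400.4 - 221) · (944 - 392) = ½ · 179.4 · 552 = 49514.4.

49514.4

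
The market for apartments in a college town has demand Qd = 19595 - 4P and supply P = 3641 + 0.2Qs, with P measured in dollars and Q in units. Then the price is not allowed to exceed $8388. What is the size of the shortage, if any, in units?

0

Rearranging supply gives Qs = 5P - 18205. Equilibrium: 19595 - 4P = 5P - 18205, so 37800 = 9P and P* = 4200, Q* = 2795.
Since 8388 is above P* = 4200, the ceiling does not bind and the free-market outcome prevails.
Since the control does not bind, there is no shortage.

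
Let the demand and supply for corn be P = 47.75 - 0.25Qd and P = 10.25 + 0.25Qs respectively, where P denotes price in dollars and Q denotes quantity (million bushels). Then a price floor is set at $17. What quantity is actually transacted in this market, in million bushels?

75

Rearranging demand gives Qd = 191 - 4P; rearranging supply gives Qs = 4P - 41. Without the control the market clears where 191 - 4P = 4P - 41, i.e. P* = 29 and Q* = 75.
The floor of 17 is below the equilibrium price 29, so it is not binding; the market clears at P* = 29, Q* = 75.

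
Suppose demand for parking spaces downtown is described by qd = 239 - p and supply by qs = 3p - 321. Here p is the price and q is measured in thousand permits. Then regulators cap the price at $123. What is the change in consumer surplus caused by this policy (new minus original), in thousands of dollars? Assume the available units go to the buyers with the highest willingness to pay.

Without the control the market clears where 239 - p = 3p - 321, i.e. p* = 140 and q* = 99.
Because the ceiling (123) lies below the market-clearing price, it is binding.
At p = 123: qd = 239 - 123 = 116 and qs = 3·123 - 321 = 48.
Consumer surplus without the control is ½ · (239 - 140) · 99 = 4900.5.
With the ceiling, 48 units are sold at 123 (assume they go to the highest-value buyers). The demand price at q = 48 is 191, so CS = ½ · [(239 - 123) + (191 - 123)] · 48 = 4416.
Change in consumer surplus = 4416 - 4900.5 = -484.5.

-484.5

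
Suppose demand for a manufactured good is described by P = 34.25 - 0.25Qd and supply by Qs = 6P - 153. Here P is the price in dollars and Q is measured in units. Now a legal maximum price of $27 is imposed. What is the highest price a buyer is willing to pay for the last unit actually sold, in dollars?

32

Rearranging demand gives Qd = 137 - 4P. Setting quantity demanded equal to quantity supplied, 137 - 4P = 6P - 153, gives P* = 29 and Q* = 21.
Because the ceiling (27) lies below the market-clearing price, it is binding.
At P = 27: Qd = 137 - 4·27 = 29 and Qs = 6·27 - 153 = 9.
Only 9 units reach the market. On the demand curve, the marginal buyer's willingness to pay at Q = 9 is (137 - 9)/4 = 32.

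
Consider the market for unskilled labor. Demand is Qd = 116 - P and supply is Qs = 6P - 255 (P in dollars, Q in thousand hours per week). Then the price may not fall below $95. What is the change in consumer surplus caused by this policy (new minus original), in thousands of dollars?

Equilibrium: 116 - P = 6P - 255, so 371 = 7P and P* = 53, Q* = 63.
Since 95 > 53, the floor is binding.
At P = 95: Qd = 116 - 95 = 21 and Qs = 6·95 - 255 = 315.
Consumer surplus without the control is ½ · (116 - 53) · 63 = 1984.5.
With the floor, consumers buy 21 units at 95, so CS = ½ · (116 - 95) · 21 = 220.5.
Change in consumer surplus = 220.5 - 1984.5 = -1764.

-1764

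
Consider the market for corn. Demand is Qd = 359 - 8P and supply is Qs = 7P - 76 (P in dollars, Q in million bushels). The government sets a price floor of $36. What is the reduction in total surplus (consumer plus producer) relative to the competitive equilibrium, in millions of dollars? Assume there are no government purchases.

Equilibrium: 359 - 8P = 7P - 76, so 435 = 15P and P* = 29, Q* = 127.
Since 36 > 29, the floor is binding.
At P = 36: Qd = 359 - 8·36 = 71 and Qs = 7·36 - 76 = 176.
Quantity traded falls to 71. At Q = 71 the demand price is (359 - 71)/8 = 36 and the supply price is (76 + 71)/7 = 21.
Deadweight loss = ½ · (36 - 21) · (127 - 71) = ½ · 15 · 56 = 420.

420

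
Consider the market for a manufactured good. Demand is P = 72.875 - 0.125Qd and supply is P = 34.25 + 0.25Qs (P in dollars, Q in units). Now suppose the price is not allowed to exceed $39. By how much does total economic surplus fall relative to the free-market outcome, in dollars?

1323

Rearranging demand gives Qd = 583 - 8P; rearranging supply gives Qs = 4P - 137. Setting quantity demanded equal to quantity supplied, 583 - 8P = 4P - 137, gives P* = 60 and Q* = 103.
Because the ceiling (39) lies below the market-clearing price, it is binding.
At P = 39: Qd = 583 - 8·39 = 271 and Qs = 4·39 - 137 = 19.
Quantity traded falls to 19. At Q = 19 the demand price is (583 - 19)/8 = 70.5 and the supply price is (137 + 19)/4 = 39.
Deadweight loss = ½ · (70.5 - 39) · (103 - 19) = ½ · 31.5 · 84 = 1323.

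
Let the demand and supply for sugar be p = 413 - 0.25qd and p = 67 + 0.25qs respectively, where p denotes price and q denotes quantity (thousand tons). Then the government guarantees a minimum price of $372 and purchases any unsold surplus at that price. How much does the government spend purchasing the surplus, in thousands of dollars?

Rearranging demand gives qd = 1652 - 4p; rearranging supply gives qs = 4p - 268. Without the control the market clears where 1652 - 4p = 4p - 268, i.e. p* = 240 and q* = 692.
The floor of 372 is above the equilibrium price 240, so it binds.
At p = 372: qd = 1652 - 4·372 = 164 and qs = 4·372 - 268 = 1220.
Surplus = qs - qd = 1056.
Government expenditure = surplus × support price = 1056 × 372 = 392832.

392832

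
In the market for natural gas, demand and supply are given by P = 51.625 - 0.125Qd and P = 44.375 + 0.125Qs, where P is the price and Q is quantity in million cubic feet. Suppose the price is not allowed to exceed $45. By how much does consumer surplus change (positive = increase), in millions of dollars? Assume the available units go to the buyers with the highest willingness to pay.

-21

Rearranging demand gives Qd = 413 - 8P; rearranging supply gives Qs = 8P - 355. In a free market, 413 - 8P = 8P - 355 gives the equilibrium P* = 48, Q* = 29.
Since 45 < 48, the ceiling is binding.
At P = 45: Qd = 413 - 8·45 = 53 and Qs = 8·45 - 355 = 5.
Consumer surplus without the control is ½ · (51.625 - 48) · 29 = 52.5625.
With the ceiling, 5 units are sold at 45 (assume they go to the highest-value buyers). The demand price at Q = 5 is 51, so CS = ½ · [(51.625 - 45) + (51 - 45)] · 5 = 31.5625.
Change in consumer surplus = 31.5625 - 52.5625 = -21.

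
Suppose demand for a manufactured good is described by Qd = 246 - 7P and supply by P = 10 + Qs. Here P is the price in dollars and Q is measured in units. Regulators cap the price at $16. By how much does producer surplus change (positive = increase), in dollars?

-224

Rearranging supply gives Qs = P - 10. Equilibrium: 246 - 7P = P - 10, so 256 = 8P and P* = 32, Q* = 22.
Since 16 < 32, the ceiling is binding.
At P = 16: Qd = 246 - 7·16 = 134 and Qs = 16 - 10 = 6.
Producer surplus without the control is ½ · (32 - 10) · 22 = 242.
With the ceiling, producers sell 6 units at 16, so PS = ½ · (16 - 10) · 6 = 18.
Change in producer surplus = 18 - 242 = -224.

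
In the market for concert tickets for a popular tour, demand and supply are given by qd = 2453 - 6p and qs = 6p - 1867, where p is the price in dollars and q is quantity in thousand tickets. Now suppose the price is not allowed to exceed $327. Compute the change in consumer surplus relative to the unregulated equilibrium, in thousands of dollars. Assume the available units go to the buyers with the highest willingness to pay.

Equilibrium: 2453 - 6p = 6p - 1867, so 4320 = 12p and p* = 360, q* = 293.
Since 327 < 360, the ceiling is binding.
At p = 327: qd = 2453 - 6·327 = 491 and qs = 6·327 - 1867 = 95.
Consumer surplus without the control is ½ · (2453/6 - 360) · 293 = 85849/12.
With the ceiling, 95 units are sold at 327 (assume they go to the highest-value buyers). The demand price at q = 95 is 393, so CS = ½ · [(2453/6 - 327) + (393 - 327)] · 95 = 84265/12.
Change in consumer surplus = 84265/12 - 85849/12 = -132.

-132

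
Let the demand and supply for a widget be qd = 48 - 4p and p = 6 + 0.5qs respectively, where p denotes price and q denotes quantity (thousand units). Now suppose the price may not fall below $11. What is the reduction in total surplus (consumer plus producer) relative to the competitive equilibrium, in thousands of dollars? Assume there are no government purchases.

Rearranging supply gives qs = 2p - 12. Setting quantity demanded equal to quantity supplied, 48 - 4p = 2p - 12, gives p* = 10 and q* = 8.
Because the floor (11) lies above the market-clearing price, it is binding.
At p = 11: qd = 48 - 4·11 = 4 and qs = 2·11 - 12 = 10.
Quantity traded falls to 4. At q = 4 the demand price is (48 - 4)/4 = 11 and the supply price is (12 + 4)/2 = 8.
Deadweight loss = ½ · (11 - 8) · (8 - 4) = ½ · 3 · 4 = 6.

6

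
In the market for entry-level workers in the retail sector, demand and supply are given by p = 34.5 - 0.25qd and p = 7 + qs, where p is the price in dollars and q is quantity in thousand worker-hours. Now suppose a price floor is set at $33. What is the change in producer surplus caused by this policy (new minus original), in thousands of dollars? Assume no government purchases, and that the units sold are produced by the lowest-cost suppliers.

Rearranging demand gives qd = 138 - 4p; rearranging supply gives qs = p - 7. Setting quantity demanded equal to quantity supplied, 138 - 4p = p - 7, gives p* = 29 and q* = 22.
Since 33 > 29, the floor is binding.
At p = 33: qd = 138 - 4·33 = 6 and qs = 33 - 7 = 26.
Producer surplus without the control is ½ · (29 - 7) · 22 = 242.
With the floor, 6 units are sold at 33. The supply price at q = 6 is 13, so PS = ½ · [(33 - 7) + (33 - 13)] · 6 = 138.
Change in producer surplus = 138 - 242 = -104.

-104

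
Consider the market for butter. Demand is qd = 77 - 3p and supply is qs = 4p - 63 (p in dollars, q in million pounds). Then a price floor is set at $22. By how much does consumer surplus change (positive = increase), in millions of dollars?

-28

Setting quantity demanded equal to quantity supplied, 77 - 3p = 4p - 63, gives p* = 20 and q* = 17.
Since 22 > 20, the floor is binding.
At p = 22: qd = 77 - 3·22 = 11 and qs = 4·22 - 63 = 25.
Consumer surplus without the control is ½ · (77/3 - 20) · 17 = 289/6.
With the floor, consumers buy 11 units at 22, so CS = ½ · (77/3 - 22) · 11 = 121/6.
Change in consumer surplus = 121/6 - 289/6 = -28.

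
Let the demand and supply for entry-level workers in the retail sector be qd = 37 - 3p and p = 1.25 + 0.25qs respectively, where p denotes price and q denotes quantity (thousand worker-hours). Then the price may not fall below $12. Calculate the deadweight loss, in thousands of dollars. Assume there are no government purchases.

Rearranging supply gives qs = 4p - 5. Setting quantity demanded equal to quantity supplied, 37 - 3p = 4p - 5, gives p* = 6 and q* = 19.
Because the floor (12) lies above the market-clearing price, it is binding.
At p = 12: qd = 37 - 3·12 = 1 and qs = 4·12 - 5 = 43.
Quantity traded falls to 1. At q = 1 the demand price is (37 - 1)/3 = 12 and the supply price is (5 + 1)/4 = 1.5.
Deadweight loss = ½ · (12 - 1.5) · (19 - 1) = ½ · 10.5 · 18 = 94.5.

94.5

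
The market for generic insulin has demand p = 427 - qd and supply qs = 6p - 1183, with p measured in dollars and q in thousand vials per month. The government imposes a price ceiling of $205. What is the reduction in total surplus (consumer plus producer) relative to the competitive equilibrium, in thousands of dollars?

Rearranging demand gives qd = 427 - p. Equilibrium: 427 - p = 6p - 1183, so 1610 = 7p and p* = 230, q* = 197.
The ceiling of 205 is below the equilibrium price 230, so it binds.
At p = 205: qd = 427 - 205 = 222 and qs = 6·205 - 1183 = 47.
Quantity traded falls to 47. At q = 47 the demand price is 427 - 47 = 380 and the supply price is (1183 + 47)/6 = 205.
Deadweight loss = ½ · (380 - 205) · (197 - 47) = ½ · 175 · 150 = 13125.

13125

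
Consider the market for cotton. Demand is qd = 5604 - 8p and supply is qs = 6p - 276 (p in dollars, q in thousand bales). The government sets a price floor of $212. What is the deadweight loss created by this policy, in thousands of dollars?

0

Setting quantity demanded equal to quantity supplied, 5604 - 8p = 6p - 276, gives p* = 420 and q* = 2244.
Since 212 is below p* = 420, the floor does not bind and the free-market outcome prevails.
Since the control does not bind, no trades are prevented and deadweight loss is zero.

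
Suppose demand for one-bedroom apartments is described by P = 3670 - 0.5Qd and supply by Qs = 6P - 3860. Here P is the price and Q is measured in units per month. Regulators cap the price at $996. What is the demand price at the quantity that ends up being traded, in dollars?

2612

Rearranging demand gives Qd = 7340 - 2P. Setting quantity demanded equal to quantity supplied, 7340 - 2P = 6P - 3860, gives P* = 1400 and Q* = 4540.
Since 996 < 1400, the ceiling is binding.
At P = 996: Qd = 7340 - 2·996 = 5348 and Qs = 6·996 - 3860 = 2116.
Only 2116 units reach the market. On the demand curve, the marginal buyer's willingness to pay at Q = 2116 is (7340 - 2116)/2 = 2612.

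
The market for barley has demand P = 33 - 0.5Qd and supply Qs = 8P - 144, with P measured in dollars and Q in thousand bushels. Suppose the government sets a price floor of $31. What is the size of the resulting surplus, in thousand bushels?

100

Rearranging demand gives Qd = 66 - 2P. In a free market, 66 - 2P = 8P - 144 gives the equilibrium P* = 21, Q* = 24.
Since 31 > 21, the floor is binding.
At P = 31: Qd = 66 - 2·31 = 4 and Qs = 8·31 - 144 = 104.
Surplus = Qs - Qd = 104 - 4 = 100.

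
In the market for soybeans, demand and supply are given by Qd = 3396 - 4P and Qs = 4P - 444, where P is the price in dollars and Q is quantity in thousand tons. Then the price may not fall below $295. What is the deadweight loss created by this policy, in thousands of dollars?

0

In a free market, 3396 - 4P = 4P - 444 gives the equilibrium P* = 480, Q* = 1476.
Since 295 is below P* = 480, the floor does not bind and the free-market outcome prevails.
Since the control does not bind, no trades are prevented and deadweight loss is zero.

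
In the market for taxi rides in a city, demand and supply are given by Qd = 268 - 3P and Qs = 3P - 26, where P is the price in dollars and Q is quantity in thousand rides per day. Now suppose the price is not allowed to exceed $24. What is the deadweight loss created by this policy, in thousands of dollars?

1875

Equilibrium: 268 - 3P = 3P - 26, so 294 = 6P and P* = 49, Q* = 121.
Since 24 < 49, the ceiling is binding.
At P = 24: Qd = 268 - 3·24 = 196 and Qs = 3·24 - 26 = 46.
Quantity traded falls to 46. At Q = 46 the demand price is (268 - 46)/3 = 74 and the supply price is (26 + 46)/3 = 24.
Deadweight loss = ½ · (74 - 24) · (121 - 46) = ½ · 50 · 75 = 1875.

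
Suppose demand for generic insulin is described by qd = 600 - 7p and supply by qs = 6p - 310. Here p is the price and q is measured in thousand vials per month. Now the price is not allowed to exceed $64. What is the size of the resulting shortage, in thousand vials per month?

78

Without the control the market clears where 600 - 7p = 6p - 310, i.e. p* = 70 and q* = 110.
Since 64 < 70, the ceiling is binding.
At p = 64: qd = 600 - 7·64 = 152 and qs = 6·64 - 310 = 74.
Shortage = qd - qs = 152 - 74 = 78.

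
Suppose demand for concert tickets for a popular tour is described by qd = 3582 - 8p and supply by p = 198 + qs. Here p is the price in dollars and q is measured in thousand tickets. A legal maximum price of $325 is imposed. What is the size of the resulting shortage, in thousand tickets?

Rearranging supply gives qs = p - 198. In a free market, 3582 - 8p = p - 198 gives the equilibrium p* = 420, q* = 222.
Because the ceiling (325) lies below the market-clearing price, it is binding.
At p = 325: qd = 3582 - 8·325 = 982 and qs = 325 - 198 = 127.
Shortage = qd - qs = 982 - 127 = 855.

855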